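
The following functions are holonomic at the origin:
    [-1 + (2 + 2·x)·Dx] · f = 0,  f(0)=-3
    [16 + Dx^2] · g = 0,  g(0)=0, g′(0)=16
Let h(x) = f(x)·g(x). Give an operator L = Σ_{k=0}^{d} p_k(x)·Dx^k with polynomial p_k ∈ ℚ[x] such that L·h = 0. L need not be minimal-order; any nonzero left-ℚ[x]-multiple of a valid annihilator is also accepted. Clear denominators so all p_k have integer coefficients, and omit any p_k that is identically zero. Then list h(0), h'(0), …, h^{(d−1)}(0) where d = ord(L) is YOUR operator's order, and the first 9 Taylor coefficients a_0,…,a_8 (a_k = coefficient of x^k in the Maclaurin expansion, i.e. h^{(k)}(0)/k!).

L = (67 + 128·x + 64·x^2) + (-4 - 4·x)·Dx + (4 + 8·x + 4·x^2)·Dx^2  (order 2).
h: a_k = 0, -48, -24, 134, 61, -4661/40, -3561/80, 64235/1344, 212773/13440, …
ICs: h(0) = 0, h′(0) = -48.

f: a_k = -3, -3/2, 3/8, -3/16, 15/128, -21/256, 63/1024, -99/2048, 1287/32768, …
g: a_k = 0, 16, 0, -128/3, 0, 512/15, 0, -4096/315, 0, …
Sym-product of L_f,L_g gives L₀ (≤ ord 2).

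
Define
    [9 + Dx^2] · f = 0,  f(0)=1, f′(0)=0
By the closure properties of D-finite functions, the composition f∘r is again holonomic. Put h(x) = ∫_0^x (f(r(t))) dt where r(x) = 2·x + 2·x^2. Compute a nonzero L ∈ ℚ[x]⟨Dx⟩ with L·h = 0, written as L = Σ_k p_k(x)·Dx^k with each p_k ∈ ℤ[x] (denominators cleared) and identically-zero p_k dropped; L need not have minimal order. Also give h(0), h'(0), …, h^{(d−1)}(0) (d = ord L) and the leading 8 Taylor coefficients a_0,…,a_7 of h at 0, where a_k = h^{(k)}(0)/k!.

f: a_k = 1, 0, -9/2, 0, 27/8, 0, -81/80, 0, …
L₀ from L_f via x↦r, Dx↦r'^{-1}Dx.
∫: right-multiply L₀ by Dx.
L = (36 + 216·x + 432·x^2 + 288·x^3)·Dx - 2·Dx^2 + (1 + 2·x)·Dx^3  (order 3).
h: a_k = 0, 1, 0, -6, -9, 36/5, 36, 1296/35, …
ICs: h(0) = 0, h′(0) = 1, h′′(0) = 0.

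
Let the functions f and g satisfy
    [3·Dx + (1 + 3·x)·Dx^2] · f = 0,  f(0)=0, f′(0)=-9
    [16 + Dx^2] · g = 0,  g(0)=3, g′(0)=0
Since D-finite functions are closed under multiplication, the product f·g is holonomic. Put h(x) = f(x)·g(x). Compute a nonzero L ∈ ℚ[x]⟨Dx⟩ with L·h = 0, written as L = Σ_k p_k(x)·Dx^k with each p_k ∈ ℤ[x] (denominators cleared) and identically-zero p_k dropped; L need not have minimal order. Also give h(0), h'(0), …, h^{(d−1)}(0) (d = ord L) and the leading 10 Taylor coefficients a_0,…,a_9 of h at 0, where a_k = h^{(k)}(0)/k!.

L = (2272 + 127488·x + 781056·x^2 + 1769472·x^3 + 1327104·x^4) + (4416 + 50112·x + 165888·x^2 + 165888·x^3)·Dx + (1022 + 19392·x + 102816·x^2 + 221184·x^3 + 165888·x^4)·Dx^2 + (276 + 3132·x + 10368·x^2 + 10368·x^3)·Dx^3 + (55 + 714·x + 3375·x^2 + 6912·x^3 + 5184·x^4)·Dx^4  (order 4).
h: a_k = 0, -27, 81/2, 135, -567/4, -387/5, 135/2, -807/35, 13869/40, -50289/35, …
ICs: h(0) = 0, h′(0) = -27, h′′(0) = 81, h′′′(0) = 810.

f: a_k = 0, -9, 27/2, -27, 243/4, -729/5, 729/2, -6561/7, 19683/8, -6561, …
g: a_k = 3, 0, -24, 0, 32, 0, -256/15, 0, 512/105, 0, …
Sym-product of L_f,L_g gives L₀ (≤ ord 4).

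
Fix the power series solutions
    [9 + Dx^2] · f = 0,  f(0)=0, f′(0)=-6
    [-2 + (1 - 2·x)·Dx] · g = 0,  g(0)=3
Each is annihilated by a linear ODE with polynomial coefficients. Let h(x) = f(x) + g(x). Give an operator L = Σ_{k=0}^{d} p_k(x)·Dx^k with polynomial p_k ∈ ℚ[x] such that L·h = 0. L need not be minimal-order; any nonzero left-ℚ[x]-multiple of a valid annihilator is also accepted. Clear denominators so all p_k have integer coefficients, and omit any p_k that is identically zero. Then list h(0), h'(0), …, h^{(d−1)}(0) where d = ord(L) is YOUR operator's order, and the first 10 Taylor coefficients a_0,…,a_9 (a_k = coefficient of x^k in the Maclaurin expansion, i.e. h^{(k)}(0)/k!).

f: a_k = 0, -6, 0, 9, 0, -81/20, 0, 243/280, 0, -243/2240, …
g: a_k = 3, 6, 12, 24, 48, 96, 192, 384, 768, 1536, …
Sum ⇒ L₀ = lclm(L_f,L_g) in ℚ(x)⟨Dx⟩.
L = (-594 + 648·x - 648·x^2) + (153 - 630·x + 972·x^2 - 648·x^3)·Dx + (-66 + 72·x - 72·x^2)·Dx^2 + (17 - 70·x + 108·x^2 - 72·x^3)·Dx^3  (order 3).
h: a_k = 3, 0, 12, 33, 48, 1839/20, 192, 107763/280, 768, 3440397/2240, …
ICs: h(0) = 3, h′(0) = 0, h′′(0) = 24.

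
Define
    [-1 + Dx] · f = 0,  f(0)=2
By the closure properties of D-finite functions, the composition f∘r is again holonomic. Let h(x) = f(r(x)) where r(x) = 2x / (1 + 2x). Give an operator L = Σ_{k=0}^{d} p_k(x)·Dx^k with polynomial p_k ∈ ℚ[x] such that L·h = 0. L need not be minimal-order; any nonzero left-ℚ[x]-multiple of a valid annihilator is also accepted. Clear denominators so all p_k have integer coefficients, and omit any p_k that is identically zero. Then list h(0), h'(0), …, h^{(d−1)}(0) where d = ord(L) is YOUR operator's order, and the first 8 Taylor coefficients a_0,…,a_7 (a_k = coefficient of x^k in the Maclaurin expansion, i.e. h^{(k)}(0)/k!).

f: a_k = 2, 2, 1, 1/3, 1/12, 1/60, 1/360, 1/2520, …
Change of var in L_f (x↦r) gives L₀.
L = -2 + (1 + 4·x + 4·x^2)·Dx  (order 1).
h: a_k = 2, 4, -4, 8/3, 4/3, -152/15, 1208/45, -17456/315, …
ICs: h(0) = 2.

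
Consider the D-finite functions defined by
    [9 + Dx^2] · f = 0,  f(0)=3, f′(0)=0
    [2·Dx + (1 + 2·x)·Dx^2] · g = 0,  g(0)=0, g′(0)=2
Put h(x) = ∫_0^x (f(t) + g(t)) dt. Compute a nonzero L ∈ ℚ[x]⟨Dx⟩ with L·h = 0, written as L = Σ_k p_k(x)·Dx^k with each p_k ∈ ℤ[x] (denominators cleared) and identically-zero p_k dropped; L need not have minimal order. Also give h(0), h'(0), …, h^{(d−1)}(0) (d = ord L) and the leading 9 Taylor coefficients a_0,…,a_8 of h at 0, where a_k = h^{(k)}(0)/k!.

f: a_k = 3, 0, -27/2, 0, 81/8, 0, -243/80, 0, 2187/4480, …
g: a_k = 0, 2, -2, 8/3, -4, 32/5, -32/3, 128/7, -32, …
Sum ⇒ L₀ = lclm(L_f,L_g) in ℚ(x)⟨Dx⟩.
∫: right-multiply L₀ by Dx.
L = (594 + 648·x + 648·x^2)·Dx^2 + (153 + 630·x + 972·x^2 + 648·x^3)·Dx^3 + (66 + 72·x + 72·x^2)·Dx^4 + (17 + 70·x + 108·x^2 + 72·x^3)·Dx^5  (order 5).
h: a_k = 0, 3, 1, -31/6, 2/3, 49/40, 16/15, -3289/1680, 16/7, …
ICs: h(0) = 0, h′(0) = 3, h′′(0) = 2, h′′′(0) = -31, h′′′′(0) = 16.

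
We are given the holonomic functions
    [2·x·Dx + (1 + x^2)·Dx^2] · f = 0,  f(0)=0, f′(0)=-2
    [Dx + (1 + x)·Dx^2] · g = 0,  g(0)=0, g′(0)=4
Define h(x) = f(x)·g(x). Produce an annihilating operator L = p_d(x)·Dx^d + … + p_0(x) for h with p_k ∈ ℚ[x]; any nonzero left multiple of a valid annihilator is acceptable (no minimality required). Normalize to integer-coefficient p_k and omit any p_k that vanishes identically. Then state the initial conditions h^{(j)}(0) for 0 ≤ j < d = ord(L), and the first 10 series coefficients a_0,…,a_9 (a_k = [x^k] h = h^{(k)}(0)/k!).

L = (24 + 44·x + 80·x^2 + 156·x^3 + 120·x^4 + 52·x^5 + 4·x^7)·Dx + (18 + 124·x + 308·x^2 + 484·x^3 + 544·x^4 + 372·x^5 + 140·x^6 + 12·x^7 + 14·x^8)·Dx^2 + (12 + 64·x + 192·x^2 + 312·x^3 + 360·x^4 + 312·x^5 + 192·x^6 + 72·x^7 + 12·x^8 + 8·x^9)·Dx^3 + (5 + 18·x + 37·x^2 + 56·x^3 + 66·x^4 + 60·x^5 + 42·x^6 + 24·x^7 + 9·x^8 + 2·x^9 + x^10)·Dx^4  (order 4).
h: a_k = 0, 0, -8, 4, 0, 2/3, -104/45, 22/15, 0, 121/315, …
ICs: h(0) = 0, h′(0) = 0, h′′(0) = -16, h′′′(0) = 24.

f: a_k = 0, -2, 0, 2/3, 0, -2/5, 0, 2/7, 0, -2/9, …
g: a_k = 0, 4, -2, 4/3, -1, 4/5, -2/3, 4/7, -1/2, 4/9, …
Sym-product of L_f,L_g gives L₀ (≤ ord 4).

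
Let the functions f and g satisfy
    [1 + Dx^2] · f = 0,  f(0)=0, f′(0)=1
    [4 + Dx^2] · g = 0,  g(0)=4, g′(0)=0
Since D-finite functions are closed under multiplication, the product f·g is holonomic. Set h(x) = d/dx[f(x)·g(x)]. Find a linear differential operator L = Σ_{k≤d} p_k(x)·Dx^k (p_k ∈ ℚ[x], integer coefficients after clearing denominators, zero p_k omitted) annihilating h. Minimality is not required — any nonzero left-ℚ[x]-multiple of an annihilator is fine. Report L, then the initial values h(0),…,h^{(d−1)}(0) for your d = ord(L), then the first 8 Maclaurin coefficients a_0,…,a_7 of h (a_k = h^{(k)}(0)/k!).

L = 9 + 10·Dx^2 + Dx^4  (order 4).
h: a_k = 4, 0, -26, 0, 121/6, 0, -1093/180, 0, …
ICs: h(0) = 4, h′(0) = 0, h′′(0) = -52, h′′′(0) = 0.

f: a_k = 0, 1, 0, -1/6, 0, 1/120, 0, -1/5040, …
g: a_k = 4, 0, -8, 0, 8/3, 0, -16/45, 0, …
L₀ := L_f ⊗_s L_g (sym. prod.), ord ≤ 4.
h₀' ⇒ L via d/dx closure of L₀.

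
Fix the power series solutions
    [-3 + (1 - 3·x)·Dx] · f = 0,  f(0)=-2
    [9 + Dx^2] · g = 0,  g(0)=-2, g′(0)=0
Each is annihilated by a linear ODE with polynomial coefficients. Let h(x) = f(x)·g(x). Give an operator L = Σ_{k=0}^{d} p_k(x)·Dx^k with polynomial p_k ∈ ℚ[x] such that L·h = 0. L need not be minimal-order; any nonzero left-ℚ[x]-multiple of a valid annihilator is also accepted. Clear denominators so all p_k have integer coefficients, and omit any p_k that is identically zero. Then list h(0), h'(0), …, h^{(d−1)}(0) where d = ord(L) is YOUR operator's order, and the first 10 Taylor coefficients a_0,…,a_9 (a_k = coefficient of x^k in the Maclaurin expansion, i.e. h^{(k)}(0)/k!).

f: a_k = -2, -6, -18, -54, -162, -486, -1458, -4374, -13122, -39366, …
g: a_k = -2, 0, 9, 0, -27/4, 0, 81/40, 0, -729/2240, 0, …
f·g: L₀ = L_f ⊗_s L_g, ord ≤ 1·2.
L = (-9 + 27·x) + 6·Dx + (-1 + 3·x)·Dx^2  (order 2).
h: a_k = 4, 12, 18, 54, 351/2, 1053/2, 31509/20, 94527/20, 3176253/224, 9528759/224, …
ICs: h(0) = 4, h′(0) = 12.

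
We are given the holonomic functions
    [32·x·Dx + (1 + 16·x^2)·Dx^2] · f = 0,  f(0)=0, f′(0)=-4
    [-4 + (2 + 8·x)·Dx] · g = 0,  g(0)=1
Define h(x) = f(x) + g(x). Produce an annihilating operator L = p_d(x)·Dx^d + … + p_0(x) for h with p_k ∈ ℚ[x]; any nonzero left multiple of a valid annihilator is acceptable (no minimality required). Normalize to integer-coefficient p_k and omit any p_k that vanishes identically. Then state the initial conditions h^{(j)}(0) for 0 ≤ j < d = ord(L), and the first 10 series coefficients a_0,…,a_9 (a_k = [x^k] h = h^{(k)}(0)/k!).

f: a_k = 0, -4, 0, 64/3, 0, -1024/5, 0, 16384/7, 0, -262144/9, …
g: a_k = 1, 2, -2, 4, -10, 28, -84, 264, -858, 2860, …
h₀=f+g: left-lcm gives L₀, ord ≤ 3.
L = (-32 - 320·x + 1536·x^2 + 3072·x^3)·Dx + (-22 - 128·x + 320·x^2 + 6144·x^3 + 10752·x^4)·Dx^2 + (-1 + 12·x + 96·x^2 + 384·x^3 + 1792·x^4 + 3072·x^5)·Dx^3  (order 3).
h: a_k = 1, -2, -2, 76/3, -10, -884/5, -84, 18232/7, -858, -236404/9, …
ICs: h(0) = 1, h′(0) = -2, h′′(0) = -4.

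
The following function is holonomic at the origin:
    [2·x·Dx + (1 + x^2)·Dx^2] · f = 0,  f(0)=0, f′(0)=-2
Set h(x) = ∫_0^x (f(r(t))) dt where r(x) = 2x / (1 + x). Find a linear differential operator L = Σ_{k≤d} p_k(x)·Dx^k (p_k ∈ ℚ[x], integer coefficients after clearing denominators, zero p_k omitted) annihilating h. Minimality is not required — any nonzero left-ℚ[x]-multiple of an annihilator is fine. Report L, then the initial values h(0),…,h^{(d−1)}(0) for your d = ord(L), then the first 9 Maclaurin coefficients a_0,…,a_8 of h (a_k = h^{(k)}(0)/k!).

L = (2 + 10·x)·Dx^2 + (1 + 2·x + 5·x^2)·Dx^3  (order 3).
h: a_k = 0, 0, -2, 4/3, 1/3, -12/5, 38/15, 44/21, -139/14, …
ICs: h(0) = 0, h′(0) = 0, h′′(0) = -4.

f: a_k = 0, -2, 0, 2/3, 0, -2/5, 0, 2/7, 0, …
L₀ from L_f via x↦r, Dx↦r'^{-1}Dx.
h=∫h₀ ⇒ L = L₀·Dx.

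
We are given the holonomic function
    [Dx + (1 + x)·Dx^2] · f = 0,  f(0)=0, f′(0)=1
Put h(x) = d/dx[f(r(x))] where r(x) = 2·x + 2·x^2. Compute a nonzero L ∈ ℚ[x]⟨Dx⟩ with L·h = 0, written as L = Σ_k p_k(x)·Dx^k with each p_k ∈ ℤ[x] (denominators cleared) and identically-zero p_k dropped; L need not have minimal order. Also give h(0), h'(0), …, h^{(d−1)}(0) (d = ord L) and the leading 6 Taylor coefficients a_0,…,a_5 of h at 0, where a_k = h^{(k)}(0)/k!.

f: a_k = 0, 1, -1/2, 1/3, -1/4, 1/5, …
Substitute x→r, Dx→(1/r')Dx; clear ⇒ L₀.
h=h₀': d/dx-closure on L₀ ⇒ L.
L = (4·x + 4·x^2) + (1 + 4·x + 6·x^2 + 4·x^3)·Dx  (order 1).
h: a_k = 2, 0, -4, 8, -8, 0, …
ICs: h(0) = 2.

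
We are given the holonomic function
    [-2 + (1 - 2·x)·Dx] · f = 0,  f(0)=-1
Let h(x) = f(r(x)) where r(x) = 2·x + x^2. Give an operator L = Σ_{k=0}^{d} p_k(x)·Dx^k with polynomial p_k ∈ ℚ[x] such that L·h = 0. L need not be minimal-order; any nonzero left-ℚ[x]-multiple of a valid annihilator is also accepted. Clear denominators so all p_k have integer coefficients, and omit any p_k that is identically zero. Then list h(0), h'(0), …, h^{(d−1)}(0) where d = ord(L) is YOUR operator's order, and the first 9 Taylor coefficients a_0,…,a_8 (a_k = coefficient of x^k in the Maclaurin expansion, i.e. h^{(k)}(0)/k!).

f: a_k = -1, -2, -4, -8, -16, -32, -64, -128, -256, …
f∘r: x↦r, Dx↦Dx/r' in L_f ⇒ L₀.
L = (4 + 4·x) + (-1 + 4·x + 2·x^2)·Dx  (order 1).
h: a_k = -1, -4, -18, -80, -356, -1584, -7048, -31360, -139536, …
ICs: h(0) = -1.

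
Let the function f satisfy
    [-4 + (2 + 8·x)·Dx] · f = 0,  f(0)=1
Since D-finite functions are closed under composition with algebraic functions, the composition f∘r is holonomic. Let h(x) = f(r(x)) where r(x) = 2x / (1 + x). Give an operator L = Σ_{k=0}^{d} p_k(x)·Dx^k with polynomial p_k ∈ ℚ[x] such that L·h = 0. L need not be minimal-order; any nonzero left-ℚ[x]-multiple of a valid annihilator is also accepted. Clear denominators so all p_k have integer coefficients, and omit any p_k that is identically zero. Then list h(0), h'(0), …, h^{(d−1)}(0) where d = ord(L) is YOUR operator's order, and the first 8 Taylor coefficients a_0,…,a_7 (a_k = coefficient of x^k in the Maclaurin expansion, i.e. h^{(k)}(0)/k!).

f: a_k = 1, 2, -2, 4, -10, 28, -84, 264, …
h₀=f(r): pull back L_f along r ⇒ L₀.
L = -4 + (1 + 10·x + 9·x^2)·Dx  (order 1).
h: a_k = 1, 4, -12, 52, -284, 1764, -11820, 83220, …
ICs: h(0) = 1.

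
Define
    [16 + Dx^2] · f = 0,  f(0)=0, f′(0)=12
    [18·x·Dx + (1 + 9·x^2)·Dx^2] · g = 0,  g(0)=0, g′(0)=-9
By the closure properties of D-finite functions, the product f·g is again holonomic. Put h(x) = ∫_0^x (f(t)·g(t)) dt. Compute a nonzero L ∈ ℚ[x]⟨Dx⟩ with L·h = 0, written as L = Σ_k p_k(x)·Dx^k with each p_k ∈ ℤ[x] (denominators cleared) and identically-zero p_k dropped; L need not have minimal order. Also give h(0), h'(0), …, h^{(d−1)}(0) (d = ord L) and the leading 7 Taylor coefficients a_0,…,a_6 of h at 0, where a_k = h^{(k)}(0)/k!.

L = (20800 + 494784·x^2 + 2923776·x^4 + 11943936·x^6 + 26873856·x^8)·Dx + (19584·x + 342144·x^3 + 2239488·x^5 + 6718464·x^7)·Dx^2 + (1700 + 42732·x^2 + 318816·x^4 + 1492992·x^6 + 3359232·x^8)·Dx^3 + (1224·x + 21384·x^3 + 139968·x^5 + 419904·x^7)·Dx^4 + (25 + 738·x^2 + 8505·x^4 + 46656·x^6 + 104976·x^8)·Dx^5  (order 5).
h: a_k = 0, 0, 0, -36, 0, 612/5, 0, …
ICs: h(0) = 0, h′(0) = 0, h′′(0) = 0, h′′′(0) = -216, h′′′′(0) = 0.

f: a_k = 0, 12, 0, -32, 0, 128/5, 0, …
g: a_k = 0, -9, 0, 27, 0, -729/5, 0, …
Sym-product of L_f,L_g gives L₀ (≤ ord 4).
∫: right-multiply L₀ by Dx.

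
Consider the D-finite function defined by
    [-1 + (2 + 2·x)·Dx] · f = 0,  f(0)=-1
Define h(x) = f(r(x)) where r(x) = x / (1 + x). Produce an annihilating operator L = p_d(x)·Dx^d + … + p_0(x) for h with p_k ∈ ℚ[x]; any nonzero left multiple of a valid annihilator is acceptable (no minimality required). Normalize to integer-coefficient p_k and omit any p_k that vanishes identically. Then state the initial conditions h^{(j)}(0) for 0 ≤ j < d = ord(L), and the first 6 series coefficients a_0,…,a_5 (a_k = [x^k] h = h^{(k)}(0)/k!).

f: a_k = -1, -1/2, 1/8, -1/16, 5/128, -7/256, …
Change of var in L_f (x↦r) gives L₀.
L = -1 + (2 + 6·x + 4·x^2)·Dx  (order 1).
h: a_k = -1, -1/2, 5/8, -13/16, 141/128, -399/256, …
ICs: h(0) = -1.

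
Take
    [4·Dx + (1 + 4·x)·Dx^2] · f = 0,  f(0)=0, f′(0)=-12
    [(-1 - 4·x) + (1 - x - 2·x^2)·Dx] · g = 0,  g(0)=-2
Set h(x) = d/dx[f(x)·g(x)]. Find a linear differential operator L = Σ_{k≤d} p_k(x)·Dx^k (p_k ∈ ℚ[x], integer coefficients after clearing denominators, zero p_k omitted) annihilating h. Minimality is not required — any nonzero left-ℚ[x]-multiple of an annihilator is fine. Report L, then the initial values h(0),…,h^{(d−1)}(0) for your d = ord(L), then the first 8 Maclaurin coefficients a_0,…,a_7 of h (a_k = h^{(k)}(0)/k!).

f: a_k = 0, -12, 24, -64, 192, -3072/5, 2048, -49152/7, …
g: a_k = -2, -2, -6, -10, -22, -42, -86, -170, …
Product ⇒ symmetric product L₀, ord ≤ 2.
Differentiate: ansatz ord ≤ ord L₀ ⇒ L.
L = (36 + 144·x + 288·x^2) + (-1 + 24·x + 168·x^2 + 224·x^3)·Dx + (-1 - 7·x - 6·x^2 + 32·x^3 + 32·x^4)·Dx^2  (order 2).
h: a_k = 24, -48, 456, -1120, 6264, -102096/5, 460104/5, -2397504/7, …
ICs: h(0) = 24, h′(0) = -48.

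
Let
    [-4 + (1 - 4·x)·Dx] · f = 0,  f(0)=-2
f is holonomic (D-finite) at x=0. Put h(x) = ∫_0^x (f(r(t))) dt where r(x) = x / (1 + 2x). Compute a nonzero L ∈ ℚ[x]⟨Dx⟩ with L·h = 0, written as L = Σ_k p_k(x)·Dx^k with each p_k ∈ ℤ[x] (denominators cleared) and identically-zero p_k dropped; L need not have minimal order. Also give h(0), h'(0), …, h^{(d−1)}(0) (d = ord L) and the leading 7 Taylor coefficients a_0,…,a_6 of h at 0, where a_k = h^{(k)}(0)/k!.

L = 4·Dx + (-1 + 4·x^2)·Dx^2  (order 2).
h: a_k = 0, -2, -4, -16/3, -8, -64/5, -64/3, …
ICs: h(0) = 0, h′(0) = -2.

f: a_k = -2, -8, -32, -128, -512, -2048, -8192, …
L₀ from L_f via x↦r, Dx↦r'^{-1}Dx.
h=∫h₀ ⇒ L = L₀·Dx.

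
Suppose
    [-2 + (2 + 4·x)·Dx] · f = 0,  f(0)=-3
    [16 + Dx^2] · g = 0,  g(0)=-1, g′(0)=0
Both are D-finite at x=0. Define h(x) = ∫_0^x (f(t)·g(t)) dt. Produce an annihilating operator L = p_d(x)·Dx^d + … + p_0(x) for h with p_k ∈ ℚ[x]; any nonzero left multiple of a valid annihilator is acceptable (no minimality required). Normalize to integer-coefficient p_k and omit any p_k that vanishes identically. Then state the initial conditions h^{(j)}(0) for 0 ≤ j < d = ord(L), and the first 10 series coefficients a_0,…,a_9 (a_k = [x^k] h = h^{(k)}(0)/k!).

L = (19 + 64·x + 64·x^2)·Dx + (-2 - 4·x)·Dx^2 + (1 + 4·x + 4·x^2)·Dx^3  (order 3).
h: a_k = 0, 3, 3/2, -17/2, -45/8, 337/40, 181/48, -5281/1680, -3811/1920, 199649/120960, …
ICs: h(0) = 0, h′(0) = 3, h′′(0) = 3.

f: a_k = -3, -3, 3/2, -3/2, 15/8, -21/8, 63/16, -99/16, 1287/128, -2145/128, …
g: a_k = -1, 0, 8, 0, -32/3, 0, 256/45, 0, -512/315, 0, …
h₀=f·g: eliminate ⇒ L₀, order ≤ 1·2.
∫: right-multiply L₀ by Dx.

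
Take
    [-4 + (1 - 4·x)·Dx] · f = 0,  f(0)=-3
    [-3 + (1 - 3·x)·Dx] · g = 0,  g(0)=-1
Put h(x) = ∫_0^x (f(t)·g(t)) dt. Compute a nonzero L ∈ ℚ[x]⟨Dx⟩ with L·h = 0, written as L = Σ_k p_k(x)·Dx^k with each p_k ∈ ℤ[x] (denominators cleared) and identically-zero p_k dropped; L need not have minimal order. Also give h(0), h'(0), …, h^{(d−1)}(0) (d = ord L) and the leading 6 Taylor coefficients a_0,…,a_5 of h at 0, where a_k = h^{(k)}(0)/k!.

L = (-7 + 24·x)·Dx + (1 - 7·x + 12·x^2)·Dx^2  (order 2).
h: a_k = 0, 3, 21/2, 37, 525/4, 2343/5, …
ICs: h(0) = 0, h′(0) = 3.

f: a_k = -3, -12, -48, -192, -768, -3072, …
g: a_k = -1, -3, -9, -27, -81, -243, …
L₀ := L_f ⊗_s L_g (sym. prod.), ord ≤ 1.
∫: right-multiply L₀ by Dx.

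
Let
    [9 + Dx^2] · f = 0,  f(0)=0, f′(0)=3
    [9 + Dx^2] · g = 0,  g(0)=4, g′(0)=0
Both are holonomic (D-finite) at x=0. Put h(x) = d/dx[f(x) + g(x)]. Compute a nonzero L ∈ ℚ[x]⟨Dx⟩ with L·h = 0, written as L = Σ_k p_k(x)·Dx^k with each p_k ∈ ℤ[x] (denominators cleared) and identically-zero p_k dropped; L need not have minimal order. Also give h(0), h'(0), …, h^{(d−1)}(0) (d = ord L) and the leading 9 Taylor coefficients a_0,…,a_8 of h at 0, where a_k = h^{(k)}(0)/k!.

L = 9 + Dx^2  (order 2).
h: a_k = 3, -36, -27/2, 54, 81/8, -243/10, -243/80, 729/140, 2187/4480, …
ICs: h(0) = 3, h′(0) = -36.

f: a_k = 0, 3, 0, -9/2, 0, 81/40, 0, -243/560, 0, …
g: a_k = 4, 0, -18, 0, 27/2, 0, -81/20, 0, 729/1120, …
h₀=f+g: left-lcm gives L₀, ord ≤ 4.
Differentiate: ansatz ord ≤ ord L₀ ⇒ L.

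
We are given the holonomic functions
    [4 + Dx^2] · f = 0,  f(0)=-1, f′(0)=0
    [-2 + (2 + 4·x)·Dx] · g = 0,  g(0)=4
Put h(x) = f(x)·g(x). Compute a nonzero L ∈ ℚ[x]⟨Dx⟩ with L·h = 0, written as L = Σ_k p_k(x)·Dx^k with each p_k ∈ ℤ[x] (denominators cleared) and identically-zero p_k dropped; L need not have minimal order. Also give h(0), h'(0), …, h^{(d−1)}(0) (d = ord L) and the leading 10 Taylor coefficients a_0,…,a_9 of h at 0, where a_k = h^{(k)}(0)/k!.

f: a_k = -1, 0, 2, 0, -2/3, 0, 4/45, 0, -2/315, 0, …
g: a_k = 4, 4, -2, 2, -5/2, 7/2, -21/4, 33/4, -429/32, 715/32, …
Sym-product of L_f,L_g gives L₀ (≤ ord 2).
L = (7 + 16·x + 16·x^2) + (-2 - 4·x)·Dx + (1 + 4·x + 4·x^2)·Dx^2  (order 2).
h: a_k = -4, -4, 10, 6, -25/6, -13/6, 349/180, -401/180, 44047/10080, -26963/3360, …
ICs: h(0) = -4, h′(0) = -4.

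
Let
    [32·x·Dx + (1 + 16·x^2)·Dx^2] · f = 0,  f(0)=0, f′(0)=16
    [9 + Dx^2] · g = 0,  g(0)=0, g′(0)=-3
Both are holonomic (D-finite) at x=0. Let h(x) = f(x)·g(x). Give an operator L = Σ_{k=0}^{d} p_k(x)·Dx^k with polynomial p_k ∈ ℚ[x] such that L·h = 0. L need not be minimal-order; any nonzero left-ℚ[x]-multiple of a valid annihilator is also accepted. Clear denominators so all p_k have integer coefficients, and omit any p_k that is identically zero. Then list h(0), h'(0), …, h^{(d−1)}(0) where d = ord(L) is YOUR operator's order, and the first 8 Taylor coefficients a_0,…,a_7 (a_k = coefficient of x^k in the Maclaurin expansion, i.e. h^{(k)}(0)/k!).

f: a_k = 0, 16, 0, -256/3, 0, 4096/5, 0, -65536/7, …
g: a_k = 0, -3, 0, 9/2, 0, -81/40, 0, 243/560, …
h₀=f·g: eliminate ⇒ L₀, order ≤ 2·2.
L = (16425 + 696384·x^2 + 2778624·x^4 + 11943936·x^6 + 47775744·x^8) + (23616·x + 543744·x^3 + 3981312·x^5 + 21233664·x^7)·Dx + (2050 + 87168·x^2 + 470016·x^4 + 2654208·x^6 + 10616832·x^8)·Dx^2 + (2624·x + 60416·x^3 + 442368·x^5 + 2359296·x^7)·Dx^3 + (25 + 1088·x^2 + 17920·x^4 + 147456·x^6 + 589824·x^8)·Dx^4  (order 4).
h: a_k = 0, 0, -48, 0, 328, 0, -2874, 0, …
ICs: h(0) = 0, h′(0) = 0, h′′(0) = -96, h′′′(0) = 0.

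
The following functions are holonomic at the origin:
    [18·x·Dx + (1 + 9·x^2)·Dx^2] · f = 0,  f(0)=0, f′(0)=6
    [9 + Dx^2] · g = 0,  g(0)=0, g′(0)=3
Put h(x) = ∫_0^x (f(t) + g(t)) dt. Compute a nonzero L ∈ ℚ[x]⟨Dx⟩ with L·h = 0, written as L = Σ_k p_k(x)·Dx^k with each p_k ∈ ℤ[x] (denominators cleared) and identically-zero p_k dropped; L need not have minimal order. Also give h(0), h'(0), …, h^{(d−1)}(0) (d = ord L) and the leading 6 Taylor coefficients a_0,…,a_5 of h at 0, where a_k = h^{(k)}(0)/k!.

f: a_k = 0, 6, 0, -18, 0, 486/5, …
g: a_k = 0, 3, 0, -9/2, 0, 81/40, …
Weyl lclm of L_f,L_g ⇒ L₀ (ord ≤ 4).
Integrate: L := L₀·Dx.
L = (-1782·x + 20412·x^3 + 13122·x^5)·Dx^2 + (-9 + 567·x^2 + 6561·x^4 + 6561·x^6)·Dx^3 + (-198·x + 2268·x^3 + 1458·x^5)·Dx^4 + (-1 + 63·x^2 + 729·x^4 + 729·x^6)·Dx^5  (order 5).
h: a_k = 0, 0, 9/2, 0, -45/8, 0, …
ICs: h(0) = 0, h′(0) = 0, h′′(0) = 9, h′′′(0) = 0, h′′′′(0) = -135.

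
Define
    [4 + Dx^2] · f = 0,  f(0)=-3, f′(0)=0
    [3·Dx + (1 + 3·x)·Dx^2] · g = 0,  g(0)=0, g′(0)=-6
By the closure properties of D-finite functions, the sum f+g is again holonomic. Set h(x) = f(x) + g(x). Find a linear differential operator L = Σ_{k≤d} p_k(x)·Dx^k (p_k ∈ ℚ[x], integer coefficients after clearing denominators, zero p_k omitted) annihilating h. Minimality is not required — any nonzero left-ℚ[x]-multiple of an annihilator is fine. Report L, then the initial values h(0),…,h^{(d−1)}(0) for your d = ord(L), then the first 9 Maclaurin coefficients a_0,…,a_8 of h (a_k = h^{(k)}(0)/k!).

L = (348 + 144·x + 216·x^2)·Dx + (44 + 180·x + 216·x^2 + 216·x^3)·Dx^2 + (87 + 36·x + 54·x^2)·Dx^3 + (11 + 45·x + 54·x^2 + 54·x^3)·Dx^4  (order 4).
h: a_k = -3, -6, 15, -18, 77/2, -486/5, 3649/15, -4374/7, 688897/420, …
ICs: h(0) = -3, h′(0) = -6, h′′(0) = 30, h′′′(0) = -108.

f: a_k = -3, 0, 6, 0, -2, 0, 4/15, 0, -2/105, …
g: a_k = 0, -6, 9, -18, 81/2, -486/5, 243, -4374/7, 6561/4, …
Weyl lclm of L_f,L_g ⇒ L₀ (ord ≤ 4).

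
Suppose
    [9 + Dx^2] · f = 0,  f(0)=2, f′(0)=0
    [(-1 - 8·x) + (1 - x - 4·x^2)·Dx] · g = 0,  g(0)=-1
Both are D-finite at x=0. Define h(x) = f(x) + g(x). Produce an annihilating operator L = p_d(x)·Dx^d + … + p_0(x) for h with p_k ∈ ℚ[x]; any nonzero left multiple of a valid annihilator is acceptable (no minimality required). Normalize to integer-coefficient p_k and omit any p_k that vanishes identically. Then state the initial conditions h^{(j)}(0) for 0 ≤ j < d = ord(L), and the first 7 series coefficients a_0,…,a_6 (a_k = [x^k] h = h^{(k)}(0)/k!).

f: a_k = 2, 0, -9, 0, 27/4, 0, -81/40, …
g: a_k = -1, -1, -5, -9, -29, -65, -181, …
Sum ⇒ L₀ = lclm(L_f,L_g) in ℚ(x)⟨Dx⟩.
L = (-567 - 4806·x - 3321·x^2 - 9936·x^3 - 6480·x^4 - 10368·x^5) + (171 - 117·x - 441·x^2 + 135·x^3 - 540·x^4 - 3888·x^5 - 5184·x^6)·Dx + (-63 - 534·x - 369·x^2 - 1104·x^3 - 720·x^4 - 1152·x^5)·Dx^2 + (19 - 13·x - 49·x^2 + 15·x^3 - 60·x^4 - 432·x^5 - 576·x^6)·Dx^3  (order 3).
h: a_k = 1, -1, -14, -9, -89/4, -65, -7321/40, …
ICs: h(0) = 1, h′(0) = -1, h′′(0) = -28.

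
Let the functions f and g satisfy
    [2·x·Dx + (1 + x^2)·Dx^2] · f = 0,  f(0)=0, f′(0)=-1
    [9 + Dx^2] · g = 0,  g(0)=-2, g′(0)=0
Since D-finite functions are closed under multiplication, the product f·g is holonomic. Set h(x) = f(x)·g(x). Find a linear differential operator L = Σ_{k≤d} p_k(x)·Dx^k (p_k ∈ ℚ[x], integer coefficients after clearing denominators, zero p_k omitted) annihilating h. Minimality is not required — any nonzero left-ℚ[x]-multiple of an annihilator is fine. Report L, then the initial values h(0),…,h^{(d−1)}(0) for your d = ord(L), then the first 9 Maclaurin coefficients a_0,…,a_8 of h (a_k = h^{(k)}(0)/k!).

L = (1170 + 3834·x^2 + 4779·x^4 + 2916·x^6 + 729·x^8) + (396·x + 1044·x^3 + 972·x^5 + 324·x^7)·Dx + (220 + 768·x^2 + 1026·x^4 + 648·x^6 + 162·x^8)·Dx^2 + (44·x + 116·x^3 + 108·x^5 + 36·x^7)·Dx^3 + (10 + 38·x^2 + 55·x^4 + 36·x^6 + 9·x^8)·Dx^4  (order 4).
h: a_k = 0, 2, 0, -29/3, 0, 203/20, 0, -1781/280, 0, …
ICs: h(0) = 0, h′(0) = 2, h′′(0) = 0, h′′′(0) = -58.

f: a_k = 0, -1, 0, 1/3, 0, -1/5, 0, 1/7, 0, …
g: a_k = -2, 0, 9, 0, -27/4, 0, 81/40, 0, -729/2240, …
Sym-product of L_f,L_g gives L₀ (≤ ord 4).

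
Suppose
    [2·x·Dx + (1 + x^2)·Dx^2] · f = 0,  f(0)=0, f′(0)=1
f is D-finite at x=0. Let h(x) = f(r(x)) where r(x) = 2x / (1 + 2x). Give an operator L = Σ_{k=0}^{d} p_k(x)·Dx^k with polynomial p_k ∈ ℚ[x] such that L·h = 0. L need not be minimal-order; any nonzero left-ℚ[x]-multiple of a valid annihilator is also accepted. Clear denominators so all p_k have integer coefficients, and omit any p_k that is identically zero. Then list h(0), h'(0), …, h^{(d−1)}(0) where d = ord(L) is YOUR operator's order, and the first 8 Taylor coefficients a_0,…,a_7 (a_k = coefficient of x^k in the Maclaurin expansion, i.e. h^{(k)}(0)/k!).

L = (4 + 16·x)·Dx + (1 + 4·x + 8·x^2)·Dx^2  (order 2).
h: a_k = 0, 2, -4, 16/3, 0, -128/5, 256/3, -1024/7, …
ICs: h(0) = 0, h′(0) = 2.

f: a_k = 0, 1, 0, -1/3, 0, 1/5, 0, -1/7, …
f∘r: x↦r, Dx↦Dx/r' in L_f ⇒ L₀.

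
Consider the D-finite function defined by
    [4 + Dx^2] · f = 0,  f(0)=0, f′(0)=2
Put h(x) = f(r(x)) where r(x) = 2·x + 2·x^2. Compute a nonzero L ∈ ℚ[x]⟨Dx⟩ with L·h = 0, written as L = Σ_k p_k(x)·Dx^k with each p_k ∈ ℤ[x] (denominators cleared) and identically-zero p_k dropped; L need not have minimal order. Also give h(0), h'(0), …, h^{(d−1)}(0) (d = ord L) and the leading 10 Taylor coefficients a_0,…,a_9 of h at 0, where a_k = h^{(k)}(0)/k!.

L = (16 + 96·x + 192·x^2 + 128·x^3) - 2·Dx + (1 + 2·x)·Dx^2  (order 2).
h: a_k = 0, 4, 4, -32/3, -32, -352/15, 32, 25856/315, 2816/45, -70528/2835, …
ICs: h(0) = 0, h′(0) = 4.

f: a_k = 0, 2, 0, -4/3, 0, 4/15, 0, -8/315, 0, 4/2835, …
Change of var in L_f (x↦r) gives L₀.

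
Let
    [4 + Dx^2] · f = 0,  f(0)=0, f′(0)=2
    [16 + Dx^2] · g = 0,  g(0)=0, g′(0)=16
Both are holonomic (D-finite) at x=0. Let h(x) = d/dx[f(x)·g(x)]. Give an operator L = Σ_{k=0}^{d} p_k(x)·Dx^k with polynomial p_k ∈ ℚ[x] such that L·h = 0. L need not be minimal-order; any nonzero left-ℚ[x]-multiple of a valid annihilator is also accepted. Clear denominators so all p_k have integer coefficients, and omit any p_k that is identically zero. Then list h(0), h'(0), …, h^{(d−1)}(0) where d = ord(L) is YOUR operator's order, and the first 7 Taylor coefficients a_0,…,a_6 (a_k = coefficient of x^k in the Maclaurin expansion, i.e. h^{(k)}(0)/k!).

f: a_k = 0, 2, 0, -4/3, 0, 4/15, 0, …
g: a_k = 0, 16, 0, -128/3, 0, 512/15, 0, …
h₀=f·g: eliminate ⇒ L₀, order ≤ 2·2.
Differentiate: ansatz ord ≤ ord L₀ ⇒ L.
L = 144 + 40·Dx^2 + Dx^4  (order 4).
h: a_k = 0, 64, 0, -1280/3, 0, 11648/15, 0, …
ICs: h(0) = 0, h′(0) = 64, h′′(0) = 0, h′′′(0) = -2560.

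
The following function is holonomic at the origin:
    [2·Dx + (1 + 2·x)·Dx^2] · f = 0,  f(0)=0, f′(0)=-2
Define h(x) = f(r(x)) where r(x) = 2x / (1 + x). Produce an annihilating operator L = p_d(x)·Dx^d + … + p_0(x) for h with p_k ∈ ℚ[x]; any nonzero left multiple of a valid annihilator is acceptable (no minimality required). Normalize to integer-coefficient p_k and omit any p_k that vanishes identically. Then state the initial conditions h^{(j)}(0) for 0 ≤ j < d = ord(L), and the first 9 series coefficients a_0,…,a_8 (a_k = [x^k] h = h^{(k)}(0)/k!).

L = (6 + 10·x)·Dx + (1 + 6·x + 5·x^2)·Dx^2  (order 2).
h: a_k = 0, -4, 12, -124/3, 156, -3124/5, 2604, -78124/7, 48828, …
ICs: h(0) = 0, h′(0) = -4.

f: a_k = 0, -2, 2, -8/3, 4, -32/5, 32/3, -128/7, 32, …
Substitute x→r, Dx→(1/r')Dx; clear ⇒ L₀.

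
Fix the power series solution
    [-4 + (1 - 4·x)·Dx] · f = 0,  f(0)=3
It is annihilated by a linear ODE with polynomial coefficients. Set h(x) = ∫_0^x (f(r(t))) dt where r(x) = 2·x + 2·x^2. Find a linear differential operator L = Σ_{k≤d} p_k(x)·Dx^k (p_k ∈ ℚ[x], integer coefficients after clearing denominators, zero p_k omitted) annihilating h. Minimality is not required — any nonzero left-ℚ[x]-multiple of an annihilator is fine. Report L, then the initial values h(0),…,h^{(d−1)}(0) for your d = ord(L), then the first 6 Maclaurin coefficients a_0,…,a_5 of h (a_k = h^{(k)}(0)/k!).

L = (8 + 16·x)·Dx + (-1 + 8·x + 8·x^2)·Dx^2  (order 2).
h: a_k = 0, 3, 12, 72, 480, 17088/5, …
ICs: h(0) = 0, h′(0) = 3.

f: a_k = 3, 12, 48, 192, 768, 3072, …
f∘r: x↦r, Dx↦Dx/r' in L_f ⇒ L₀.
Integrate: L := L₀·Dx.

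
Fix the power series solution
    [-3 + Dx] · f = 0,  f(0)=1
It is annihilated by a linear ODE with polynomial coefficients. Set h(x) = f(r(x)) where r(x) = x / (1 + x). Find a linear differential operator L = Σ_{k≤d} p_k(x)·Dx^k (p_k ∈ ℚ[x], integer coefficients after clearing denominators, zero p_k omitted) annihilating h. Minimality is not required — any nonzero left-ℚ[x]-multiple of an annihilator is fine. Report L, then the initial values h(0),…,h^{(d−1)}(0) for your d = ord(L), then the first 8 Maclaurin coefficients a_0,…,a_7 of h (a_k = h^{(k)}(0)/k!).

f: a_k = 1, 3, 9/2, 9/2, 27/8, 81/40, 81/80, 243/560, …
h₀=f(r): pull back L_f along r ⇒ L₀.
L = -3 + (1 + 2·x + x^2)·Dx  (order 1).
h: a_k = 1, 3, 3/2, -3/2, 3/8, 21/40, -69/80, 411/560, …
ICs: h(0) = 1.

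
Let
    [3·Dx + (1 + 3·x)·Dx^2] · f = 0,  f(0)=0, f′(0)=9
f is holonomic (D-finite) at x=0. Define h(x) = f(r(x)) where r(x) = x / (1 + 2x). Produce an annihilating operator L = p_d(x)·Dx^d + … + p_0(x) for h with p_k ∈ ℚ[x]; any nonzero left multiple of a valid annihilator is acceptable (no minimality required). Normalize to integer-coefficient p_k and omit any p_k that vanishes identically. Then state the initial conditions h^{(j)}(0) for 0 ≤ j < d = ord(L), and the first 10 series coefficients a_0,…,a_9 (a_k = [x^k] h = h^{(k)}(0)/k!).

L = (7 + 20·x)·Dx + (1 + 7·x + 10·x^2)·Dx^2  (order 2).
h: a_k = 0, 9, -63/2, 117, -1827/4, 9279/5, -15561/2, 233991/7, -1171107/8, 650871, …
ICs: h(0) = 0, h′(0) = 9.

f: a_k = 0, 9, -27/2, 27, -243/4, 729/5, -729/2, 6561/7, -19683/8, 6561, …
L₀ from L_f via x↦r, Dx↦r'^{-1}Dx.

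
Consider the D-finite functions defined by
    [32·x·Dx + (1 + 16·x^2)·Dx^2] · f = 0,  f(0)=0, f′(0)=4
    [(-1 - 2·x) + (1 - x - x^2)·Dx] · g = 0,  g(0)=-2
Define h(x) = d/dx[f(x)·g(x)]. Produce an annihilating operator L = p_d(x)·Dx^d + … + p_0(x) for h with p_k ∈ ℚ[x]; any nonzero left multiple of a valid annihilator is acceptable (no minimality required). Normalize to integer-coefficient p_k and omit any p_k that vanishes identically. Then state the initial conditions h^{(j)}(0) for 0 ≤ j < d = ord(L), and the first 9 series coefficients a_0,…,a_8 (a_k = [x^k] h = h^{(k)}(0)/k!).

f: a_k = 0, 4, 0, -64/3, 0, 1024/5, 0, -16384/7, 0, …
g: a_k = -2, -2, -4, -6, -10, -16, -26, -42, -68, …
Product ⇒ symmetric product L₀, ord ≤ 2.
Differentiate: ansatz ord ≤ ord L₀ ⇒ L.
L = (-58 + 3360·x^2 + 6144·x^3 + 9216·x^4) + (19 + 70·x - 528·x^2 + 352·x^3 + 6144·x^4 + 6144·x^5)·Dx + (-1 - 15·x - 47·x^2 - 176·x^3 - 448·x^4 + 1024·x^5 + 768·x^6)·Dx^2  (order 2).
h: a_k = -8, -16, 80, 224/3, -5464/3, -10368/5, 416984/15, 3045568/105, -3191408/7, …
ICs: h(0) = -8, h′(0) = -16.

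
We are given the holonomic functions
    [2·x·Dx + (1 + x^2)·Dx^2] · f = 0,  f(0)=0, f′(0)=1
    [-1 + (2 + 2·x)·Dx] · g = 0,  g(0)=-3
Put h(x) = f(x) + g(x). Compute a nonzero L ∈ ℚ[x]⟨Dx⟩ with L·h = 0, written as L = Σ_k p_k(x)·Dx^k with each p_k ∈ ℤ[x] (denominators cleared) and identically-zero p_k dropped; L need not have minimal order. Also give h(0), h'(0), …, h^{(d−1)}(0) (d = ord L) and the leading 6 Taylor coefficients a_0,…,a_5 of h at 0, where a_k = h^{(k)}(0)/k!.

f: a_k = 0, 1, 0, -1/3, 0, 1/5, …
g: a_k = -3, -3/2, 3/8, -3/16, 15/128, -21/256, …
h₀=f+g: left-lcm gives L₀, ord ≤ 3.
L = (-4 - 10·x + 12·x^2 + 6·x^3)·Dx + (-11 - 16·x + 10·x^2 + 48·x^3 + 21·x^4)·Dx^2 + (-2 + 6·x + 12·x^2 + 12·x^3 + 14·x^4 + 6·x^5)·Dx^3  (order 3).
h: a_k = -3, -1/2, 3/8, -25/48, 15/128, 151/1280, …
ICs: h(0) = -3, h′(0) = -1/2, h′′(0) = 3/4.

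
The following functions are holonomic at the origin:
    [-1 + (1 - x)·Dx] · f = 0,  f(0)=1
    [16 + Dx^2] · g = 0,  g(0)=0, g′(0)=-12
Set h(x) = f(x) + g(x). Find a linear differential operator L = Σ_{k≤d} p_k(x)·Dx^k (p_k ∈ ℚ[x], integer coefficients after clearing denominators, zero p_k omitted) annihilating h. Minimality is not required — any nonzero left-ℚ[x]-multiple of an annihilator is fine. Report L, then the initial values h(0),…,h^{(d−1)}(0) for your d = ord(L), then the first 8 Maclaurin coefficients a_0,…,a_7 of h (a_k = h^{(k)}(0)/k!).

L = (176 - 256·x + 128·x^2) + (-144 + 400·x - 384·x^2 + 128·x^3)·Dx + (11 - 16·x + 8·x^2)·Dx^2 + (-9 + 25·x - 24·x^2 + 8·x^3)·Dx^3  (order 3).
h: a_k = 1, -11, 1, 33, 1, -123/5, 1, 1129/105, …
ICs: h(0) = 1, h′(0) = -11, h′′(0) = 2.

f: a_k = 1, 1, 1, 1, 1, 1, 1, 1, …
g: a_k = 0, -12, 0, 32, 0, -128/5, 0, 1024/105, …
h₀=f+g: left-lcm gives L₀, ord ≤ 3.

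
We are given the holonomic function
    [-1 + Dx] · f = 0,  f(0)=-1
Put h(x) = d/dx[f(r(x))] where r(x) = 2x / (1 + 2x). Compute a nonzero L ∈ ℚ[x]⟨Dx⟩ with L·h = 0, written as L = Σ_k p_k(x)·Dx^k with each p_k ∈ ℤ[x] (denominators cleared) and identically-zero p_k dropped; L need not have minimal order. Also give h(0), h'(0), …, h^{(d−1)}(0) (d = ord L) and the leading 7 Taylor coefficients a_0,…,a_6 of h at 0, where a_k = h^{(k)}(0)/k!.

L = (-2 - 8·x) + (-1 - 4·x - 4·x^2)·Dx  (order 1).
h: a_k = -2, 4, -4, -8/3, 76/3, -1208/15, 8728/45, …
ICs: h(0) = -2.

f: a_k = -1, -1, -1/2, -1/6, -1/24, -1/120, -1/720, …
Change of var in L_f (x↦r) gives L₀.
h₀' ⇒ L via d/dx closure of L₀.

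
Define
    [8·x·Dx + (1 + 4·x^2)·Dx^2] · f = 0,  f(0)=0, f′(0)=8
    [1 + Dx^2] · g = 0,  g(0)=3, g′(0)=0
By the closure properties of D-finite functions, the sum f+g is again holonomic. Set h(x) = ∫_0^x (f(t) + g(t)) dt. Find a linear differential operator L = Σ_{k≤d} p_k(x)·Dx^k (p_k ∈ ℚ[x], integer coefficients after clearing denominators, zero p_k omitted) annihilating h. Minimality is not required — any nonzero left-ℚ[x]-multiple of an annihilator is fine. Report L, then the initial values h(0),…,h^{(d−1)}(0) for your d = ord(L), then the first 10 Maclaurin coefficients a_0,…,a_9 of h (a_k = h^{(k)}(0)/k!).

L = (-376·x + 1600·x^3 + 128·x^5)·Dx^2 + (-7 + 76·x^2 + 432·x^4 + 64·x^6)·Dx^3 + (-376·x + 1600·x^3 + 128·x^5)·Dx^4 + (-7 + 76·x^2 + 432·x^4 + 64·x^6)·Dx^5  (order 5).
h: a_k = 0, 3, 4, -1/2, -8/3, 1/40, 64/15, -1/1680, -64/7, 1/120960, …
ICs: h(0) = 0, h′(0) = 3, h′′(0) = 8, h′′′(0) = -3, h′′′′(0) = -64.

f: a_k = 0, 8, 0, -32/3, 0, 128/5, 0, -512/7, 0, 2048/9, …
g: a_k = 3, 0, -3/2, 0, 1/8, 0, -1/240, 0, 1/13440, 0, …
Weyl lclm of L_f,L_g ⇒ L₀ (ord ≤ 4).
Integrate: L := L₀·Dx.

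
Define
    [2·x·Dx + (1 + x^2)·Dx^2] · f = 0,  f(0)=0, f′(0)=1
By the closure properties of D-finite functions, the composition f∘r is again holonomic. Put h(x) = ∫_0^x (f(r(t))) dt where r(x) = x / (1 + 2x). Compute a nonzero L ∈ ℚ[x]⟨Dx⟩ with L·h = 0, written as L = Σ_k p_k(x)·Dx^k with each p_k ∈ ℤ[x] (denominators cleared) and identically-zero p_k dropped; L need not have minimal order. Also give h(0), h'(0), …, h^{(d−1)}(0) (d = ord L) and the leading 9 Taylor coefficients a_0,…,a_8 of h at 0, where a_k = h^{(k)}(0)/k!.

f: a_k = 0, 1, 0, -1/3, 0, 1/5, 0, -1/7, 0, …
h₀=f(r): pull back L_f along r ⇒ L₀.
h=∫h₀ ⇒ L = L₀·Dx.
L = (4 + 10·x)·Dx^2 + (1 + 4·x + 5·x^2)·Dx^3  (order 3).
h: a_k = 0, 0, 1/2, -2/3, 11/12, -6/5, 41/30, -22/21, -29/56, …
ICs: h(0) = 0, h′(0) = 0, h′′(0) = 1.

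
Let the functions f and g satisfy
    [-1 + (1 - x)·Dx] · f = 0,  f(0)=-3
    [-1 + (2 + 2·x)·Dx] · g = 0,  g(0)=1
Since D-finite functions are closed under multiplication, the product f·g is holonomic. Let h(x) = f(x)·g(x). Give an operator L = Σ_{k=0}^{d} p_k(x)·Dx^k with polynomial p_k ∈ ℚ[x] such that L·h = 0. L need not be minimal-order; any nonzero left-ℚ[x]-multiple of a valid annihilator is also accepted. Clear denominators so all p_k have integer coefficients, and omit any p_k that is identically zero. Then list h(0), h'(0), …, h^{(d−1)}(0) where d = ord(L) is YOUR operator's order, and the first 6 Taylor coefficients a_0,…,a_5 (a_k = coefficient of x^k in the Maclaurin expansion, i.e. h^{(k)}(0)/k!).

f: a_k = -3, -3, -3, -3, -3, -3, …
g: a_k = 1, 1/2, -1/8, 1/16, -5/128, 7/256, …
Sym-product of L_f,L_g gives L₀ (≤ ord 1).
L = (3 + x) + (-2 + 2·x^2)·Dx  (order 1).
h: a_k = -3, -9/2, -33/8, -69/16, -537/128, -1095/256, …
ICs: h(0) = -3.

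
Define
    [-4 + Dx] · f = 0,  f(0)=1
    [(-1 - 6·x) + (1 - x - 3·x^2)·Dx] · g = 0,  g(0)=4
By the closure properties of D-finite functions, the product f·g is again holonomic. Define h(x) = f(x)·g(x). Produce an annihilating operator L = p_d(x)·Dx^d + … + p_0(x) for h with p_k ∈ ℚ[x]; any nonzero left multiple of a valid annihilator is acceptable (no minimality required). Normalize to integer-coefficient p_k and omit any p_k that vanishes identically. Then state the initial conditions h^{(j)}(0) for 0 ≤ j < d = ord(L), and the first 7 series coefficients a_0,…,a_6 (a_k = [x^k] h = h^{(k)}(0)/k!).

f: a_k = 1, 4, 8, 32/3, 32/3, 128/15, 256/45, …
g: a_k = 4, 4, 16, 28, 76, 160, 388, …
L₀ := L_f ⊗_s L_g (sym. prod.), ord ≤ 1.
L = (5 + 2·x - 12·x^2) + (-1 + x + 3·x^2)·Dx  (order 1).
h: a_k = 4, 20, 64, 500/3, 1204/3, 14032/15, 19460/9, …
ICs: h(0) = 4.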